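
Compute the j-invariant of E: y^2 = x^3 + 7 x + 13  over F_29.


Delta = -16(4 a^3 + 27 b^2) mod 29 = 15
-1728 * (4 a)^3 = -1728 * (4*7)^3 mod 29 = 17
j = 17 * 15^(-1) mod 29 = 5

j = 5 (mod 29)


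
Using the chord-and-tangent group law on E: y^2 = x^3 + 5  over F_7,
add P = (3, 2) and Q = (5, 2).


P != Q, so use the chord formula.
s = (y2 - y1) / (x2 - x1) = (0) / (2) mod 7 = 0
x3 = s^2 - x1 - x2 mod 7 = 0^2 - 3 - 5 = 6
y3 = s (x1 - x3) - y1 mod 7 = 0 * (3 - 6) - 2 = 5

P + Q = (6, 5)


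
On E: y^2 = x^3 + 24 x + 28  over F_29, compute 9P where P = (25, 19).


k = 9 = 1001_2 (binary, LSB first: 1001)
Double-and-add from P = (25, 19):
  bit 0 = 1: acc = O + (25, 19) = (25, 19)
  bit 1 = 0: acc unchanged = (25, 19)
  bit 2 = 0: acc unchanged = (25, 19)
  bit 3 = 1: acc = (25, 19) + (1, 16) = (8, 23)

9P = (8, 23)


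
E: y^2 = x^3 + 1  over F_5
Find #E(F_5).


For each x in F_5, count y with y^2 = x^3 + 0 x + 1 mod 5:
  x = 0: RHS = 1, y in [1, 4]  -> 2 point(s)
  x = 2: RHS = 4, y in [2, 3]  -> 2 point(s)
  x = 4: RHS = 0, y in [0]  -> 1 point(s)
Affine points: 5. Add the point at infinity: total = 6.

#E(F_5) = 6


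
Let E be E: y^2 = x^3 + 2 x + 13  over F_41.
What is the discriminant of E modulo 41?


4 a^3 + 27 b^2 = 4*2^3 + 27*13^2 = 32 + 4563 = 4595
Delta = -16 * (4595) = -73520
Delta mod 41 = 34

Delta = 34 (mod 41)


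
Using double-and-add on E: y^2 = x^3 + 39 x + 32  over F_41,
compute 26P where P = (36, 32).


k = 26 = 11010_2 (binary, LSB first: 01011)
Double-and-add from P = (36, 32):
  bit 0 = 0: acc unchanged = O
  bit 1 = 1: acc = O + (0, 27) = (0, 27)
  bit 2 = 0: acc unchanged = (0, 27)
  bit 3 = 1: acc = (0, 27) + (14, 1) = (2, 6)
  bit 4 = 1: acc = (2, 6) + (8, 35) = (35, 19)

26P = (35, 19)


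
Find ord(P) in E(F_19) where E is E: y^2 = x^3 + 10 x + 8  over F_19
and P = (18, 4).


Compute successive multiples of P until we hit O:
  1P = (18, 4)
  2P = (18, 15)
  3P = O

ord(P) = 3


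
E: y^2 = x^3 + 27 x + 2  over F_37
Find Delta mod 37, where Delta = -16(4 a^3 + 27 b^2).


4 a^3 + 27 b^2 = 4*27^3 + 27*2^2 = 78732 + 108 = 78840
Delta = -16 * (78840) = -1261440
Delta mod 37 = 1

Delta = 1 (mod 37)


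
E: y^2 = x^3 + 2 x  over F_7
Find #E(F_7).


For each x in F_7, count y with y^2 = x^3 + 2 x + 0 mod 7:
  x = 0: RHS = 0, y in [0]  -> 1 point(s)
  x = 4: RHS = 2, y in [3, 4]  -> 2 point(s)
  x = 5: RHS = 2, y in [3, 4]  -> 2 point(s)
  x = 6: RHS = 4, y in [2, 5]  -> 2 point(s)
Affine points: 7. Add the point at infinity: total = 8.

#E(F_7) = 8


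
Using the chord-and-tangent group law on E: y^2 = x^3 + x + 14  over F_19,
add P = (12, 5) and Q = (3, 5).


P != Q, so use the chord formula.
s = (y2 - y1) / (x2 - x1) = (0) / (10) mod 19 = 0
x3 = s^2 - x1 - x2 mod 19 = 0^2 - 12 - 3 = 4
y3 = s (x1 - x3) - y1 mod 19 = 0 * (12 - 4) - 5 = 14

P + Q = (4, 14)


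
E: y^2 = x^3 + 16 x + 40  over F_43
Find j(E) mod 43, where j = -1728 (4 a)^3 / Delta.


Delta = -16(4 a^3 + 27 b^2) mod 43 = 9
-1728 * (4 a)^3 = -1728 * (4*16)^3 mod 43 = 1
j = 1 * 9^(-1) mod 43 = 24

j = 24 (mod 43)


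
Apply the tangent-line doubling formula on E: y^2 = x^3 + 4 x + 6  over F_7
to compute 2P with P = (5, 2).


Doubling: s = (3 x1^2 + a) / (2 y1)
s = (3*5^2 + 4) / (2*2) mod 7 = 4
x3 = s^2 - 2 x1 mod 7 = 4^2 - 2*5 = 6
y3 = s (x1 - x3) - y1 mod 7 = 4 * (5 - 6) - 2 = 1

2P = (6, 1)


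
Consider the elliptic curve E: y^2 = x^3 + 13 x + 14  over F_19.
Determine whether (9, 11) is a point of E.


Check whether y^2 = x^3 + 13 x + 14 (mod 19) for (x, y) = (9, 11).
LHS: y^2 = 11^2 mod 19 = 7
RHS: x^3 + 13 x + 14 = 9^3 + 13*9 + 14 mod 19 = 5
LHS != RHS

No, not on the curve


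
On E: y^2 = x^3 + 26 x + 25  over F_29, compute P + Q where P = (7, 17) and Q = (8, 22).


P != Q, so use the chord formula.
s = (y2 - y1) / (x2 - x1) = (5) / (1) mod 29 = 5
x3 = s^2 - x1 - x2 mod 29 = 5^2 - 7 - 8 = 10
y3 = s (x1 - x3) - y1 mod 29 = 5 * (7 - 10) - 17 = 26

P + Q = (10, 26)


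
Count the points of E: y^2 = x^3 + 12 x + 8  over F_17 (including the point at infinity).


For each x in F_17, count y with y^2 = x^3 + 12 x + 8 mod 17:
  x = 0: RHS = 8, y in [5, 12]  -> 2 point(s)
  x = 1: RHS = 4, y in [2, 15]  -> 2 point(s)
  x = 4: RHS = 1, y in [1, 16]  -> 2 point(s)
  x = 8: RHS = 4, y in [2, 15]  -> 2 point(s)
  x = 11: RHS = 9, y in [3, 14]  -> 2 point(s)
  x = 13: RHS = 15, y in [7, 10]  -> 2 point(s)
  x = 14: RHS = 13, y in [8, 9]  -> 2 point(s)
Affine points: 14. Add the point at infinity: total = 15.

#E(F_17) = 15


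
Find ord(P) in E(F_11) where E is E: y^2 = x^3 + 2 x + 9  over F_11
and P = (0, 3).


Compute successive multiples of P until we hit O:
  1P = (0, 3)
  2P = (5, 10)
  3P = (4, 9)
  4P = (1, 1)
  5P = (3, 3)
  6P = (8, 8)
  7P = (7, 5)
  8P = (7, 6)
  ... (continuing to 15P)
  15P = O

ord(P) = 15


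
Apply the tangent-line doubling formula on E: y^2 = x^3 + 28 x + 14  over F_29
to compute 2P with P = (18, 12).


Doubling: s = (3 x1^2 + a) / (2 y1)
s = (3*18^2 + 28) / (2*12) mod 29 = 3
x3 = s^2 - 2 x1 mod 29 = 3^2 - 2*18 = 2
y3 = s (x1 - x3) - y1 mod 29 = 3 * (18 - 2) - 12 = 7

2P = (2, 7)


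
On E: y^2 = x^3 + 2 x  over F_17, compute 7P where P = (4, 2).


k = 7 = 111_2 (binary, LSB first: 111)
Double-and-add from P = (4, 2):
  bit 0 = 1: acc = O + (4, 2) = (4, 2)
  bit 1 = 1: acc = (4, 2) + (8, 16) = (13, 9)
  bit 2 = 1: acc = (13, 9) + (9, 13) = (13, 8)

7P = (13, 8)


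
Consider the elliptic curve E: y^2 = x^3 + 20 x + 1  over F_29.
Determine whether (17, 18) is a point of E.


Check whether y^2 = x^3 + 20 x + 1 (mod 29) for (x, y) = (17, 18).
LHS: y^2 = 18^2 mod 29 = 5
RHS: x^3 + 20 x + 1 = 17^3 + 20*17 + 1 mod 29 = 5
LHS = RHS

Yes, on the curve


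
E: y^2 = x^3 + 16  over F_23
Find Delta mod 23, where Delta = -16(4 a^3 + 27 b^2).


4 a^3 + 27 b^2 = 4*0^3 + 27*16^2 = 0 + 6912 = 6912
Delta = -16 * (6912) = -110592
Delta mod 23 = 15

Delta = 15 (mod 23)


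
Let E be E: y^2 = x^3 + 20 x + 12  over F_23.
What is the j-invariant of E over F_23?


Delta = -16(4 a^3 + 27 b^2) mod 23 = 10
-1728 * (4 a)^3 = -1728 * (4*20)^3 mod 23 = 9
j = 9 * 10^(-1) mod 23 = 17

j = 17 (mod 23)


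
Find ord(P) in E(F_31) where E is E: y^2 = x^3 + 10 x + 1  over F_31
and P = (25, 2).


Compute successive multiples of P until we hit O:
  1P = (25, 2)
  2P = (22, 9)
  3P = (17, 0)
  4P = (22, 22)
  5P = (25, 29)
  6P = O

ord(P) = 6


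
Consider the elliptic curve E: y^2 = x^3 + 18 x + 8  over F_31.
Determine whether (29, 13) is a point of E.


Check whether y^2 = x^3 + 18 x + 8 (mod 31) for (x, y) = (29, 13).
LHS: y^2 = 13^2 mod 31 = 14
RHS: x^3 + 18 x + 8 = 29^3 + 18*29 + 8 mod 31 = 26
LHS != RHS

No, not on the curve


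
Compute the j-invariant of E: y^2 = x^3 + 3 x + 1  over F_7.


Delta = -16(4 a^3 + 27 b^2) mod 7 = 3
-1728 * (4 a)^3 = -1728 * (4*3)^3 mod 7 = 6
j = 6 * 3^(-1) mod 7 = 2

j = 2 (mod 7)


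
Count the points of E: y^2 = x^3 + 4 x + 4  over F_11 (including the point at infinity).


For each x in F_11, count y with y^2 = x^3 + 4 x + 4 mod 11:
  x = 0: RHS = 4, y in [2, 9]  -> 2 point(s)
  x = 1: RHS = 9, y in [3, 8]  -> 2 point(s)
  x = 2: RHS = 9, y in [3, 8]  -> 2 point(s)
  x = 7: RHS = 1, y in [1, 10]  -> 2 point(s)
  x = 8: RHS = 9, y in [3, 8]  -> 2 point(s)
Affine points: 10. Add the point at infinity: total = 11.

#E(F_11) = 11


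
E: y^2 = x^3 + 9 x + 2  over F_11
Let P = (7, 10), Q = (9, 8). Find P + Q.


P != Q, so use the chord formula.
s = (y2 - y1) / (x2 - x1) = (9) / (2) mod 11 = 10
x3 = s^2 - x1 - x2 mod 11 = 10^2 - 7 - 9 = 7
y3 = s (x1 - x3) - y1 mod 11 = 10 * (7 - 7) - 10 = 1

P + Q = (7, 1)


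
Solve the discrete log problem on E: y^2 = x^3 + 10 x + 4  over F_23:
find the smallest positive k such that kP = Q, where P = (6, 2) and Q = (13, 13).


Enumerate multiples of P until we hit Q = (13, 13):
  1P = (6, 2)
  2P = (13, 10)
  3P = (10, 0)
  4P = (13, 13)
Match found at i = 4.

k = 4


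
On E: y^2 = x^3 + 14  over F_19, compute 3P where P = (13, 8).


k = 3 = 11_2 (binary, LSB first: 11)
Double-and-add from P = (13, 8):
  bit 0 = 1: acc = O + (13, 8) = (13, 8)
  bit 1 = 1: acc = (13, 8) + (16, 5) = (10, 8)

3P = (10, 8)


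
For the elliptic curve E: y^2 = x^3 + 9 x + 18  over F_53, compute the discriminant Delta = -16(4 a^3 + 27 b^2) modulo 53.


4 a^3 + 27 b^2 = 4*9^3 + 27*18^2 = 2916 + 8748 = 11664
Delta = -16 * (11664) = -186624
Delta mod 53 = 42

Delta = 42 (mod 53)


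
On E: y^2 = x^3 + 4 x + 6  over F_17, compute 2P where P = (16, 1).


Doubling: s = (3 x1^2 + a) / (2 y1)
s = (3*16^2 + 4) / (2*1) mod 17 = 12
x3 = s^2 - 2 x1 mod 17 = 12^2 - 2*16 = 10
y3 = s (x1 - x3) - y1 mod 17 = 12 * (16 - 10) - 1 = 3

2P = (10, 3)


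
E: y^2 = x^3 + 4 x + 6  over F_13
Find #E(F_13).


For each x in F_13, count y with y^2 = x^3 + 4 x + 6 mod 13:
  x = 2: RHS = 9, y in [3, 10]  -> 2 point(s)
  x = 6: RHS = 12, y in [5, 8]  -> 2 point(s)
  x = 7: RHS = 0, y in [0]  -> 1 point(s)
  x = 8: RHS = 4, y in [2, 11]  -> 2 point(s)
  x = 9: RHS = 4, y in [2, 11]  -> 2 point(s)
  x = 11: RHS = 3, y in [4, 9]  -> 2 point(s)
  x = 12: RHS = 1, y in [1, 12]  -> 2 point(s)
Affine points: 13. Add the point at infinity: total = 14.

#E(F_13) = 14


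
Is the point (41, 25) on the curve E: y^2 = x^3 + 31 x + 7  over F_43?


Check whether y^2 = x^3 + 31 x + 7 (mod 43) for (x, y) = (41, 25).
LHS: y^2 = 25^2 mod 43 = 23
RHS: x^3 + 31 x + 7 = 41^3 + 31*41 + 7 mod 43 = 23
LHS = RHS

Yes, on the curve


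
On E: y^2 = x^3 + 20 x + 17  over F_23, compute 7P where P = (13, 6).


k = 7 = 111_2 (binary, LSB first: 111)
Double-and-add from P = (13, 6):
  bit 0 = 1: acc = O + (13, 6) = (13, 6)
  bit 1 = 1: acc = (13, 6) + (13, 17) = O
  bit 2 = 1: acc = O + (13, 6) = (13, 6)

7P = (13, 6)


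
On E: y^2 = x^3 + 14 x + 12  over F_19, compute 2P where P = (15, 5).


Doubling: s = (3 x1^2 + a) / (2 y1)
s = (3*15^2 + 14) / (2*5) mod 19 = 10
x3 = s^2 - 2 x1 mod 19 = 10^2 - 2*15 = 13
y3 = s (x1 - x3) - y1 mod 19 = 10 * (15 - 13) - 5 = 15

2P = (13, 15)


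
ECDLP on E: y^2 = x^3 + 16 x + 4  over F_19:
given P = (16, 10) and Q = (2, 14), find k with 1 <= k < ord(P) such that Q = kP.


Enumerate multiples of P until we hit Q = (2, 14):
  1P = (16, 10)
  2P = (12, 10)
  3P = (10, 9)
  4P = (2, 5)
  5P = (2, 14)
Match found at i = 5.

k = 5


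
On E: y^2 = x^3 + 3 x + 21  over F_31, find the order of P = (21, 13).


Compute successive multiples of P until we hit O:
  1P = (21, 13)
  2P = (17, 5)
  3P = (28, 4)
  4P = (2, 29)
  5P = (27, 10)
  6P = (22, 3)
  7P = (26, 6)
  8P = (12, 24)
  ... (continuing to 34P)
  34P = O

ord(P) = 34


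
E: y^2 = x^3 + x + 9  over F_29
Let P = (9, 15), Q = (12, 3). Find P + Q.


P != Q, so use the chord formula.
s = (y2 - y1) / (x2 - x1) = (17) / (3) mod 29 = 25
x3 = s^2 - x1 - x2 mod 29 = 25^2 - 9 - 12 = 24
y3 = s (x1 - x3) - y1 mod 29 = 25 * (9 - 24) - 15 = 16

P + Q = (24, 16)


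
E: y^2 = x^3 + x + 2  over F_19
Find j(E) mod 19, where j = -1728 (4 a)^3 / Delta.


Delta = -16(4 a^3 + 27 b^2) mod 19 = 13
-1728 * (4 a)^3 = -1728 * (4*1)^3 mod 19 = 7
j = 7 * 13^(-1) mod 19 = 2

j = 2 (mod 19)


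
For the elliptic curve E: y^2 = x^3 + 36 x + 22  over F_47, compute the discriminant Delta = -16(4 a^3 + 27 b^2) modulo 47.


4 a^3 + 27 b^2 = 4*36^3 + 27*22^2 = 186624 + 13068 = 199692
Delta = -16 * (199692) = -3195072
Delta mod 47 = 35

Delta = 35 (mod 47)


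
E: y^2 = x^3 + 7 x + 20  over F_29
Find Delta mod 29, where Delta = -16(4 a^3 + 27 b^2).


4 a^3 + 27 b^2 = 4*7^3 + 27*20^2 = 1372 + 10800 = 12172
Delta = -16 * (12172) = -194752
Delta mod 29 = 12

Delta = 12 (mod 29)


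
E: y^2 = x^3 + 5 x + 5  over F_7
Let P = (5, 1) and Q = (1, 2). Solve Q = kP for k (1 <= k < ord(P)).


Enumerate multiples of P until we hit Q = (1, 2):
  1P = (5, 1)
  2P = (1, 5)
  3P = (2, 3)
  4P = (2, 4)
  5P = (1, 2)
Match found at i = 5.

k = 5


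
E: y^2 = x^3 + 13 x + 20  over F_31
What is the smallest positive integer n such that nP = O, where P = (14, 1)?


Compute successive multiples of P until we hit O:
  1P = (14, 1)
  2P = (8, 4)
  3P = (17, 16)
  4P = (25, 6)
  5P = (25, 25)
  6P = (17, 15)
  7P = (8, 27)
  8P = (14, 30)
  ... (continuing to 9P)
  9P = O

ord(P) = 9


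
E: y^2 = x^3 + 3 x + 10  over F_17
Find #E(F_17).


For each x in F_17, count y with y^2 = x^3 + 3 x + 10 mod 17:
  x = 4: RHS = 1, y in [1, 16]  -> 2 point(s)
  x = 7: RHS = 0, y in [0]  -> 1 point(s)
  x = 8: RHS = 2, y in [6, 11]  -> 2 point(s)
  x = 9: RHS = 1, y in [1, 16]  -> 2 point(s)
  x = 13: RHS = 2, y in [6, 11]  -> 2 point(s)
  x = 14: RHS = 8, y in [5, 12]  -> 2 point(s)
  x = 15: RHS = 13, y in [8, 9]  -> 2 point(s)
Affine points: 13. Add the point at infinity: total = 14.

#E(F_17) = 14


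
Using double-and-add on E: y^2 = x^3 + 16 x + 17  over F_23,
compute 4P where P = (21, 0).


k = 4 = 100_2 (binary, LSB first: 001)
Double-and-add from P = (21, 0):
  bit 0 = 0: acc unchanged = O
  bit 1 = 0: acc unchanged = O
  bit 2 = 1: acc = O + O = O

4P = O


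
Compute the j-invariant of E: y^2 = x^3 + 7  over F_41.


Delta = -16(4 a^3 + 27 b^2) mod 41 = 29
-1728 * (4 a)^3 = -1728 * (4*0)^3 mod 41 = 0
j = 0 * 29^(-1) mod 41 = 0

j = 0 (mod 41)


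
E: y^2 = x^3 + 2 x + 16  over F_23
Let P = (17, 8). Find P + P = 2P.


Doubling: s = (3 x1^2 + a) / (2 y1)
s = (3*17^2 + 2) / (2*8) mod 23 = 4
x3 = s^2 - 2 x1 mod 23 = 4^2 - 2*17 = 5
y3 = s (x1 - x3) - y1 mod 23 = 4 * (17 - 5) - 8 = 17

2P = (5, 17)


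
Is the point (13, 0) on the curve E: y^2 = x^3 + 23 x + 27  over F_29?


Check whether y^2 = x^3 + 23 x + 27 (mod 29) for (x, y) = (13, 0).
LHS: y^2 = 0^2 mod 29 = 0
RHS: x^3 + 23 x + 27 = 13^3 + 23*13 + 27 mod 29 = 0
LHS = RHS

Yes, on the curve


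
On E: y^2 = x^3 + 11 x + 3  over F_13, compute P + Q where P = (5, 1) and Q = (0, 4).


P != Q, so use the chord formula.
s = (y2 - y1) / (x2 - x1) = (3) / (8) mod 13 = 2
x3 = s^2 - x1 - x2 mod 13 = 2^2 - 5 - 0 = 12
y3 = s (x1 - x3) - y1 mod 13 = 2 * (5 - 12) - 1 = 11

P + Q = (12, 11)


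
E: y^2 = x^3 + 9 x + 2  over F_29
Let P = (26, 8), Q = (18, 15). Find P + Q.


P != Q, so use the chord formula.
s = (y2 - y1) / (x2 - x1) = (7) / (21) mod 29 = 10
x3 = s^2 - x1 - x2 mod 29 = 10^2 - 26 - 18 = 27
y3 = s (x1 - x3) - y1 mod 29 = 10 * (26 - 27) - 8 = 11

P + Q = (27, 11)


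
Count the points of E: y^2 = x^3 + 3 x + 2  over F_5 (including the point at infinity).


For each x in F_5, count y with y^2 = x^3 + 3 x + 2 mod 5:
  x = 1: RHS = 1, y in [1, 4]  -> 2 point(s)
  x = 2: RHS = 1, y in [1, 4]  -> 2 point(s)
Affine points: 4. Add the point at infinity: total = 5.

#E(F_5) = 5


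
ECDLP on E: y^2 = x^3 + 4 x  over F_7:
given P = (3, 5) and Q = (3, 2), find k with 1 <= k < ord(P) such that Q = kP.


Enumerate multiples of P until we hit Q = (3, 2):
  1P = (3, 5)
  2P = (2, 3)
  3P = (6, 3)
  4P = (0, 0)
  5P = (6, 4)
  6P = (2, 4)
  7P = (3, 2)
Match found at i = 7.

k = 7


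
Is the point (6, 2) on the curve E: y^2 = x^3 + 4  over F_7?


Check whether y^2 = x^3 + 0 x + 4 (mod 7) for (x, y) = (6, 2).
LHS: y^2 = 2^2 mod 7 = 4
RHS: x^3 + 0 x + 4 = 6^3 + 0*6 + 4 mod 7 = 3
LHS != RHS

No, not on the curve


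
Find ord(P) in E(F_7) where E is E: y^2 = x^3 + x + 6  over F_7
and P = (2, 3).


Compute successive multiples of P until we hit O:
  1P = (2, 3)
  2P = (4, 2)
  3P = (3, 1)
  4P = (6, 5)
  5P = (1, 1)
  6P = (1, 6)
  7P = (6, 2)
  8P = (3, 6)
  ... (continuing to 11P)
  11P = O

ord(P) = 11


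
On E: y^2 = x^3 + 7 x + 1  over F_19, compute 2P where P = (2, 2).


Doubling: s = (3 x1^2 + a) / (2 y1)
s = (3*2^2 + 7) / (2*2) mod 19 = 0
x3 = s^2 - 2 x1 mod 19 = 0^2 - 2*2 = 15
y3 = s (x1 - x3) - y1 mod 19 = 0 * (2 - 15) - 2 = 17

2P = (15, 17)


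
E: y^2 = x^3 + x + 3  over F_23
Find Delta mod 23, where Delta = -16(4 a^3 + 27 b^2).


4 a^3 + 27 b^2 = 4*1^3 + 27*3^2 = 4 + 243 = 247
Delta = -16 * (247) = -3952
Delta mod 23 = 4

Delta = 4 (mod 23)


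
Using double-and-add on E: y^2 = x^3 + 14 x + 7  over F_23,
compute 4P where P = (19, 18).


k = 4 = 100_2 (binary, LSB first: 001)
Double-and-add from P = (19, 18):
  bit 0 = 0: acc unchanged = O
  bit 1 = 0: acc unchanged = O
  bit 2 = 1: acc = O + (15, 21) = (15, 21)

4P = (15, 21)


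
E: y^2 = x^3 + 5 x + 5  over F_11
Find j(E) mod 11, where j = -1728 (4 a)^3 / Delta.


Delta = -16(4 a^3 + 27 b^2) mod 11 = 10
-1728 * (4 a)^3 = -1728 * (4*5)^3 mod 11 = 8
j = 8 * 10^(-1) mod 11 = 3

j = 3 (mod 11)


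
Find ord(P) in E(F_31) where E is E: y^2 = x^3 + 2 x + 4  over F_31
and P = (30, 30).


Compute successive multiples of P until we hit O:
  1P = (30, 30)
  2P = (16, 28)
  3P = (4, 18)
  4P = (4, 13)
  5P = (16, 3)
  6P = (30, 1)
  7P = O

ord(P) = 7


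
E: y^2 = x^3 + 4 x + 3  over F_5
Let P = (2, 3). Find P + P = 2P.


Doubling: s = (3 x1^2 + a) / (2 y1)
s = (3*2^2 + 4) / (2*3) mod 5 = 1
x3 = s^2 - 2 x1 mod 5 = 1^2 - 2*2 = 2
y3 = s (x1 - x3) - y1 mod 5 = 1 * (2 - 2) - 3 = 2

2P = (2, 2)


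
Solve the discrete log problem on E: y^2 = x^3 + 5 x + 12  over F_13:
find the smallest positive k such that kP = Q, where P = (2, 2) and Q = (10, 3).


Enumerate multiples of P until we hit Q = (10, 3):
  1P = (2, 2)
  2P = (10, 3)
Match found at i = 2.

k = 2


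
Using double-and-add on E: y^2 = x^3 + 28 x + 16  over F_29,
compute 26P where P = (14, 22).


k = 26 = 11010_2 (binary, LSB first: 01011)
Double-and-add from P = (14, 22):
  bit 0 = 0: acc unchanged = O
  bit 1 = 1: acc = O + (23, 26) = (23, 26)
  bit 2 = 0: acc unchanged = (23, 26)
  bit 3 = 1: acc = (23, 26) + (6, 9) = (1, 25)
  bit 4 = 1: acc = (1, 25) + (10, 22) = (2, 14)

26P = (2, 14)


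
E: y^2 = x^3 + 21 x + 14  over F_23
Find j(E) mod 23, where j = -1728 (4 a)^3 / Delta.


Delta = -16(4 a^3 + 27 b^2) mod 23 = 20
-1728 * (4 a)^3 = -1728 * (4*21)^3 mod 23 = 18
j = 18 * 20^(-1) mod 23 = 17

j = 17 (mod 23)


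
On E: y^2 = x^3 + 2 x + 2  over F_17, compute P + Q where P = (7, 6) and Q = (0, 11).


P != Q, so use the chord formula.
s = (y2 - y1) / (x2 - x1) = (5) / (10) mod 17 = 9
x3 = s^2 - x1 - x2 mod 17 = 9^2 - 7 - 0 = 6
y3 = s (x1 - x3) - y1 mod 17 = 9 * (7 - 6) - 6 = 3

P + Q = (6, 3)


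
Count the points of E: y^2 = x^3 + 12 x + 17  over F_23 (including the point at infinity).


For each x in F_23, count y with y^2 = x^3 + 12 x + 17 mod 23:
  x = 2: RHS = 3, y in [7, 16]  -> 2 point(s)
  x = 5: RHS = 18, y in [8, 15]  -> 2 point(s)
  x = 6: RHS = 6, y in [11, 12]  -> 2 point(s)
  x = 8: RHS = 4, y in [2, 21]  -> 2 point(s)
  x = 9: RHS = 3, y in [7, 16]  -> 2 point(s)
  x = 11: RHS = 8, y in [10, 13]  -> 2 point(s)
  x = 12: RHS = 3, y in [7, 16]  -> 2 point(s)
  x = 13: RHS = 1, y in [1, 22]  -> 2 point(s)
  x = 14: RHS = 8, y in [10, 13]  -> 2 point(s)
  x = 16: RHS = 4, y in [2, 21]  -> 2 point(s)
  x = 18: RHS = 16, y in [4, 19]  -> 2 point(s)
  x = 20: RHS = 0, y in [0]  -> 1 point(s)
  x = 21: RHS = 8, y in [10, 13]  -> 2 point(s)
  x = 22: RHS = 4, y in [2, 21]  -> 2 point(s)
Affine points: 27. Add the point at infinity: total = 28.

#E(F_23) = 28


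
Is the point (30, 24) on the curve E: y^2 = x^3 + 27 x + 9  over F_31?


Check whether y^2 = x^3 + 27 x + 9 (mod 31) for (x, y) = (30, 24).
LHS: y^2 = 24^2 mod 31 = 18
RHS: x^3 + 27 x + 9 = 30^3 + 27*30 + 9 mod 31 = 12
LHS != RHS

No, not on the curve


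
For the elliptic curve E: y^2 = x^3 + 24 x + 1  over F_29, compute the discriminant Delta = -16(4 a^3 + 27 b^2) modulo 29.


4 a^3 + 27 b^2 = 4*24^3 + 27*1^2 = 55296 + 27 = 55323
Delta = -16 * (55323) = -885168
Delta mod 29 = 28

Delta = 28 (mod 29)


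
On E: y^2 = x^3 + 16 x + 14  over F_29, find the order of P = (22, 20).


Compute successive multiples of P until we hit O:
  1P = (22, 20)
  2P = (15, 2)
  3P = (14, 13)
  4P = (6, 23)
  5P = (5, 4)
  6P = (7, 18)
  7P = (16, 4)
  8P = (11, 19)
  ... (continuing to 23P)
  23P = O

ord(P) = 23


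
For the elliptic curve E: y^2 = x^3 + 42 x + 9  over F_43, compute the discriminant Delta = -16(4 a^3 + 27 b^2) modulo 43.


4 a^3 + 27 b^2 = 4*42^3 + 27*9^2 = 296352 + 2187 = 298539
Delta = -16 * (298539) = -4776624
Delta mod 43 = 31

Delta = 31 (mod 43)


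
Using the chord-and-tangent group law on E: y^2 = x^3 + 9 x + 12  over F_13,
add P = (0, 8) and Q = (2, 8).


P != Q, so use the chord formula.
s = (y2 - y1) / (x2 - x1) = (0) / (2) mod 13 = 0
x3 = s^2 - x1 - x2 mod 13 = 0^2 - 0 - 2 = 11
y3 = s (x1 - x3) - y1 mod 13 = 0 * (0 - 11) - 8 = 5

P + Q = (11, 5)


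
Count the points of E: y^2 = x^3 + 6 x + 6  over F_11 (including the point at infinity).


For each x in F_11, count y with y^2 = x^3 + 6 x + 6 mod 11:
  x = 2: RHS = 4, y in [2, 9]  -> 2 point(s)
  x = 6: RHS = 5, y in [4, 7]  -> 2 point(s)
  x = 8: RHS = 5, y in [4, 7]  -> 2 point(s)
Affine points: 6. Add the point at infinity: total = 7.

#E(F_11) = 7


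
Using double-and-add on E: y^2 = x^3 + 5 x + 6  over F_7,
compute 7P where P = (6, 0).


k = 7 = 111_2 (binary, LSB first: 111)
Double-and-add from P = (6, 0):
  bit 0 = 1: acc = O + (6, 0) = (6, 0)
  bit 1 = 1: acc = (6, 0) + O = (6, 0)
  bit 2 = 1: acc = (6, 0) + O = (6, 0)

7P = (6, 0)


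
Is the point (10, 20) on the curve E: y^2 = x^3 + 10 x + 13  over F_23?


Check whether y^2 = x^3 + 10 x + 13 (mod 23) for (x, y) = (10, 20).
LHS: y^2 = 20^2 mod 23 = 9
RHS: x^3 + 10 x + 13 = 10^3 + 10*10 + 13 mod 23 = 9
LHS = RHS

Yes, on the curve


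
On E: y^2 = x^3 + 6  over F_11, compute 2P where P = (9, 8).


Doubling: s = (3 x1^2 + a) / (2 y1)
s = (3*9^2 + 0) / (2*8) mod 11 = 9
x3 = s^2 - 2 x1 mod 11 = 9^2 - 2*9 = 8
y3 = s (x1 - x3) - y1 mod 11 = 9 * (9 - 8) - 8 = 1

2P = (8, 1)


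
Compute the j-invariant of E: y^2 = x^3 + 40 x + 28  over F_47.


Delta = -16(4 a^3 + 27 b^2) mod 47 = 44
-1728 * (4 a)^3 = -1728 * (4*40)^3 mod 47 = 14
j = 14 * 44^(-1) mod 47 = 11

j = 11 (mod 47)


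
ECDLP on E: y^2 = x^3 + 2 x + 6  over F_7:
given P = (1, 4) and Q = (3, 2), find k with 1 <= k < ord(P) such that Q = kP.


Enumerate multiples of P until we hit Q = (3, 2):
  1P = (1, 4)
  2P = (2, 5)
  3P = (5, 6)
  4P = (3, 2)
Match found at i = 4.

k = 4


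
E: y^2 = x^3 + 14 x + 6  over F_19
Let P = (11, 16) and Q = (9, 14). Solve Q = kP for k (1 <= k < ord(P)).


Enumerate multiples of P until we hit Q = (9, 14):
  1P = (11, 16)
  2P = (2, 17)
  3P = (10, 5)
  4P = (5, 12)
  5P = (14, 1)
  6P = (0, 5)
  7P = (9, 5)
  8P = (15, 0)
  9P = (9, 14)
Match found at i = 9.

k = 9


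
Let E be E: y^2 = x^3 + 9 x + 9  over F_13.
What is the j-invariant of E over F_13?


Delta = -16(4 a^3 + 27 b^2) mod 13 = 5
-1728 * (4 a)^3 = -1728 * (4*9)^3 mod 13 = 12
j = 12 * 5^(-1) mod 13 = 5

j = 5 (mod 13)


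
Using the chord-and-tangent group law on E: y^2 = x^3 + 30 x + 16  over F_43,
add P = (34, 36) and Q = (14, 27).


P != Q, so use the chord formula.
s = (y2 - y1) / (x2 - x1) = (34) / (23) mod 43 = 37
x3 = s^2 - x1 - x2 mod 43 = 37^2 - 34 - 14 = 31
y3 = s (x1 - x3) - y1 mod 43 = 37 * (34 - 31) - 36 = 32

P + Q = (31, 32)


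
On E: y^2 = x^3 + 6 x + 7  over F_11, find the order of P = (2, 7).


Compute successive multiples of P until we hit O:
  1P = (2, 7)
  2P = (10, 0)
  3P = (2, 4)
  4P = O

ord(P) = 4


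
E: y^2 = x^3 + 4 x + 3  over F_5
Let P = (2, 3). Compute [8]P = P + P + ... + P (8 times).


k = 8 = 1000_2 (binary, LSB first: 0001)
Double-and-add from P = (2, 3):
  bit 0 = 0: acc unchanged = O
  bit 1 = 0: acc unchanged = O
  bit 2 = 0: acc unchanged = O
  bit 3 = 1: acc = O + (2, 2) = (2, 2)

8P = (2, 2)


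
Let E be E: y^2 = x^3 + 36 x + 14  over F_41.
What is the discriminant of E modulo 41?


4 a^3 + 27 b^2 = 4*36^3 + 27*14^2 = 186624 + 5292 = 191916
Delta = -16 * (191916) = -3070656
Delta mod 41 = 39

Delta = 39 (mod 41)


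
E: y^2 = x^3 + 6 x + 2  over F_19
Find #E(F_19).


For each x in F_19, count y with y^2 = x^3 + 6 x + 2 mod 19:
  x = 1: RHS = 9, y in [3, 16]  -> 2 point(s)
  x = 3: RHS = 9, y in [3, 16]  -> 2 point(s)
  x = 5: RHS = 5, y in [9, 10]  -> 2 point(s)
  x = 6: RHS = 7, y in [8, 11]  -> 2 point(s)
  x = 7: RHS = 7, y in [8, 11]  -> 2 point(s)
  x = 8: RHS = 11, y in [7, 12]  -> 2 point(s)
  x = 9: RHS = 6, y in [5, 14]  -> 2 point(s)
  x = 10: RHS = 17, y in [6, 13]  -> 2 point(s)
  x = 12: RHS = 16, y in [4, 15]  -> 2 point(s)
  x = 13: RHS = 16, y in [4, 15]  -> 2 point(s)
  x = 15: RHS = 9, y in [3, 16]  -> 2 point(s)
  x = 17: RHS = 1, y in [1, 18]  -> 2 point(s)
Affine points: 24. Add the point at infinity: total = 25.

#E(F_19) = 25


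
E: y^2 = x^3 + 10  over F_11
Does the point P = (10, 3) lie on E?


Check whether y^2 = x^3 + 0 x + 10 (mod 11) for (x, y) = (10, 3).
LHS: y^2 = 3^2 mod 11 = 9
RHS: x^3 + 0 x + 10 = 10^3 + 0*10 + 10 mod 11 = 9
LHS = RHS

Yes, on the curve


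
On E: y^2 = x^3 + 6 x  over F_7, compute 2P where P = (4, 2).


Doubling: s = (3 x1^2 + a) / (2 y1)
s = (3*4^2 + 6) / (2*2) mod 7 = 3
x3 = s^2 - 2 x1 mod 7 = 3^2 - 2*4 = 1
y3 = s (x1 - x3) - y1 mod 7 = 3 * (4 - 1) - 2 = 0

2P = (1, 0)


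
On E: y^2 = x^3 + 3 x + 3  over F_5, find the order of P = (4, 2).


Compute successive multiples of P until we hit O:
  1P = (4, 2)
  2P = (3, 2)
  3P = (3, 3)
  4P = (4, 3)
  5P = O

ord(P) = 5


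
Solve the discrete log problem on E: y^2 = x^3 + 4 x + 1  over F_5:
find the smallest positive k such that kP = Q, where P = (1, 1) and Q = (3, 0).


Enumerate multiples of P until we hit Q = (3, 0):
  1P = (1, 1)
  2P = (4, 1)
  3P = (0, 4)
  4P = (3, 0)
Match found at i = 4.

k = 4


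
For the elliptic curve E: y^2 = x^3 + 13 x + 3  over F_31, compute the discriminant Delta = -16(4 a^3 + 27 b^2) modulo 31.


4 a^3 + 27 b^2 = 4*13^3 + 27*3^2 = 8788 + 243 = 9031
Delta = -16 * (9031) = -144496
Delta mod 31 = 26

Delta = 26 (mod 31)


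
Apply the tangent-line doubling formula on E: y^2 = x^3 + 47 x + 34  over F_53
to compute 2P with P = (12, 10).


Doubling: s = (3 x1^2 + a) / (2 y1)
s = (3*12^2 + 47) / (2*10) mod 53 = 16
x3 = s^2 - 2 x1 mod 53 = 16^2 - 2*12 = 20
y3 = s (x1 - x3) - y1 mod 53 = 16 * (12 - 20) - 10 = 21

2P = (20, 21)


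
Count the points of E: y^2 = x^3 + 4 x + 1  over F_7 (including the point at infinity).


For each x in F_7, count y with y^2 = x^3 + 4 x + 1 mod 7:
  x = 0: RHS = 1, y in [1, 6]  -> 2 point(s)
  x = 4: RHS = 4, y in [2, 5]  -> 2 point(s)
Affine points: 4. Add the point at infinity: total = 5.

#E(F_7) = 5


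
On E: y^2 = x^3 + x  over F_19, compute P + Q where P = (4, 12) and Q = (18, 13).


P != Q, so use the chord formula.
s = (y2 - y1) / (x2 - x1) = (1) / (14) mod 19 = 15
x3 = s^2 - x1 - x2 mod 19 = 15^2 - 4 - 18 = 13
y3 = s (x1 - x3) - y1 mod 19 = 15 * (4 - 13) - 12 = 5

P + Q = (13, 5)


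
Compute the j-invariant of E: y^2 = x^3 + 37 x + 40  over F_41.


Delta = -16(4 a^3 + 27 b^2) mod 41 = 15
-1728 * (4 a)^3 = -1728 * (4*37)^3 mod 41 = 17
j = 17 * 15^(-1) mod 41 = 23

j = 23 (mod 41)


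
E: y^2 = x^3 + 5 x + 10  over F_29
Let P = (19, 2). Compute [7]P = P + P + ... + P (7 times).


k = 7 = 111_2 (binary, LSB first: 111)
Double-and-add from P = (19, 2):
  bit 0 = 1: acc = O + (19, 2) = (19, 2)
  bit 1 = 1: acc = (19, 2) + (25, 19) = (18, 25)
  bit 2 = 1: acc = (18, 25) + (28, 2) = (17, 22)

7P = (17, 22)


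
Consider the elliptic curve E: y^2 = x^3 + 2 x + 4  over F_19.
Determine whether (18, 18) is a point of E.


Check whether y^2 = x^3 + 2 x + 4 (mod 19) for (x, y) = (18, 18).
LHS: y^2 = 18^2 mod 19 = 1
RHS: x^3 + 2 x + 4 = 18^3 + 2*18 + 4 mod 19 = 1
LHS = RHS

Yes, on the curve


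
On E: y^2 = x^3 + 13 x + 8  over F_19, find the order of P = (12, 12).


Compute successive multiples of P until we hit O:
  1P = (12, 12)
  2P = (12, 7)
  3P = O

ord(P) = 3


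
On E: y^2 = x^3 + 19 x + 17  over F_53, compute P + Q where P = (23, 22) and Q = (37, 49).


P != Q, so use the chord formula.
s = (y2 - y1) / (x2 - x1) = (27) / (14) mod 53 = 36
x3 = s^2 - x1 - x2 mod 53 = 36^2 - 23 - 37 = 17
y3 = s (x1 - x3) - y1 mod 53 = 36 * (23 - 17) - 22 = 35

P + Q = (17, 35)


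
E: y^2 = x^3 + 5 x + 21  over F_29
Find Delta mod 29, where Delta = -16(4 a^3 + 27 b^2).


4 a^3 + 27 b^2 = 4*5^3 + 27*21^2 = 500 + 11907 = 12407
Delta = -16 * (12407) = -198512
Delta mod 29 = 22

Delta = 22 (mod 29)


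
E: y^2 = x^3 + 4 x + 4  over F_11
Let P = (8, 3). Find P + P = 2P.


Doubling: s = (3 x1^2 + a) / (2 y1)
s = (3*8^2 + 4) / (2*3) mod 11 = 7
x3 = s^2 - 2 x1 mod 11 = 7^2 - 2*8 = 0
y3 = s (x1 - x3) - y1 mod 11 = 7 * (8 - 0) - 3 = 9

2P = (0, 9)


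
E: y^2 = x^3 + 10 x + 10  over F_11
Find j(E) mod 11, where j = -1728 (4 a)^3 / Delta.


Delta = -16(4 a^3 + 27 b^2) mod 11 = 6
-1728 * (4 a)^3 = -1728 * (4*10)^3 mod 11 = 9
j = 9 * 6^(-1) mod 11 = 7

j = 7 (mod 11)


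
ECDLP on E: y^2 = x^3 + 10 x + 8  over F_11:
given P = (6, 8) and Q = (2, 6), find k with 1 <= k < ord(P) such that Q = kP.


Enumerate multiples of P until we hit Q = (2, 6):
  1P = (6, 8)
  2P = (2, 5)
  3P = (7, 5)
  4P = (7, 6)
  5P = (2, 6)
Match found at i = 5.

k = 5


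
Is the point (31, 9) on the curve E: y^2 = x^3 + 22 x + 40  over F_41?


Check whether y^2 = x^3 + 22 x + 40 (mod 41) for (x, y) = (31, 9).
LHS: y^2 = 9^2 mod 41 = 40
RHS: x^3 + 22 x + 40 = 31^3 + 22*31 + 40 mod 41 = 9
LHS != RHS

No, not on the curve


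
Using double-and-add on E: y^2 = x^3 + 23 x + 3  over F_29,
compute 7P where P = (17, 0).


k = 7 = 111_2 (binary, LSB first: 111)
Double-and-add from P = (17, 0):
  bit 0 = 1: acc = O + (17, 0) = (17, 0)
  bit 1 = 1: acc = (17, 0) + O = (17, 0)
  bit 2 = 1: acc = (17, 0) + O = (17, 0)

7P = (17, 0)


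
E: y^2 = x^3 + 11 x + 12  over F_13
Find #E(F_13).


For each x in F_13, count y with y^2 = x^3 + 11 x + 12 mod 13:
  x = 0: RHS = 12, y in [5, 8]  -> 2 point(s)
  x = 2: RHS = 3, y in [4, 9]  -> 2 point(s)
  x = 4: RHS = 3, y in [4, 9]  -> 2 point(s)
  x = 5: RHS = 10, y in [6, 7]  -> 2 point(s)
  x = 7: RHS = 3, y in [4, 9]  -> 2 point(s)
  x = 8: RHS = 1, y in [1, 12]  -> 2 point(s)
  x = 10: RHS = 4, y in [2, 11]  -> 2 point(s)
  x = 12: RHS = 0, y in [0]  -> 1 point(s)
Affine points: 15. Add the point at infinity: total = 16.

#E(F_13) = 16


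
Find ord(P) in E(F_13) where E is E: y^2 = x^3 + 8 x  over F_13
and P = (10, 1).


Compute successive multiples of P until we hit O:
  1P = (10, 1)
  2P = (10, 12)
  3P = O

ord(P) = 3


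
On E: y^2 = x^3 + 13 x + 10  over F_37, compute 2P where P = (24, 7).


Doubling: s = (3 x1^2 + a) / (2 y1)
s = (3*24^2 + 13) / (2*7) mod 37 = 16
x3 = s^2 - 2 x1 mod 37 = 16^2 - 2*24 = 23
y3 = s (x1 - x3) - y1 mod 37 = 16 * (24 - 23) - 7 = 9

2P = (23, 9)


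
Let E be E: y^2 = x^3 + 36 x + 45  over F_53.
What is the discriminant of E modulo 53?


4 a^3 + 27 b^2 = 4*36^3 + 27*45^2 = 186624 + 54675 = 241299
Delta = -16 * (241299) = -3860784
Delta mod 53 = 1

Delta = 1 (mod 53)


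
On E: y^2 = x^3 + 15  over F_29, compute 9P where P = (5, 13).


k = 9 = 1001_2 (binary, LSB first: 1001)
Double-and-add from P = (5, 13):
  bit 0 = 1: acc = O + (5, 13) = (5, 13)
  bit 1 = 0: acc unchanged = (5, 13)
  bit 2 = 0: acc unchanged = (5, 13)
  bit 3 = 1: acc = (5, 13) + (14, 27) = (16, 15)

9P = (16, 15)


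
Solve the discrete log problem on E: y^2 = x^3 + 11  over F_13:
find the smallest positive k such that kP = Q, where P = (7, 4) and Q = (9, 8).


Enumerate multiples of P until we hit Q = (9, 8):
  1P = (7, 4)
  2P = (9, 8)
Match found at i = 2.

k = 2


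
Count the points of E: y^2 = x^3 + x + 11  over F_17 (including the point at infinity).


For each x in F_17, count y with y^2 = x^3 + 1 x + 11 mod 17:
  x = 1: RHS = 13, y in [8, 9]  -> 2 point(s)
  x = 2: RHS = 4, y in [2, 15]  -> 2 point(s)
  x = 7: RHS = 4, y in [2, 15]  -> 2 point(s)
  x = 8: RHS = 4, y in [2, 15]  -> 2 point(s)
  x = 9: RHS = 1, y in [1, 16]  -> 2 point(s)
  x = 10: RHS = 1, y in [1, 16]  -> 2 point(s)
  x = 12: RHS = 0, y in [0]  -> 1 point(s)
  x = 14: RHS = 15, y in [7, 10]  -> 2 point(s)
  x = 15: RHS = 1, y in [1, 16]  -> 2 point(s)
  x = 16: RHS = 9, y in [3, 14]  -> 2 point(s)
Affine points: 19. Add the point at infinity: total = 20.

#E(F_17) = 20


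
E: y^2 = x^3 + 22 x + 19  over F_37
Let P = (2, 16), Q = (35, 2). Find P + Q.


P != Q, so use the chord formula.
s = (y2 - y1) / (x2 - x1) = (23) / (33) mod 37 = 22
x3 = s^2 - x1 - x2 mod 37 = 22^2 - 2 - 35 = 3
y3 = s (x1 - x3) - y1 mod 37 = 22 * (2 - 3) - 16 = 36

P + Q = (3, 36)


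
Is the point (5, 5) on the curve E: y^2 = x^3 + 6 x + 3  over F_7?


Check whether y^2 = x^3 + 6 x + 3 (mod 7) for (x, y) = (5, 5).
LHS: y^2 = 5^2 mod 7 = 4
RHS: x^3 + 6 x + 3 = 5^3 + 6*5 + 3 mod 7 = 4
LHS = RHS

Yes, on the curve


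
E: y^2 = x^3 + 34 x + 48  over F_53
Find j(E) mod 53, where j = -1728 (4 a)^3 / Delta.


Delta = -16(4 a^3 + 27 b^2) mod 53 = 42
-1728 * (4 a)^3 = -1728 * (4*34)^3 mod 53 = 6
j = 6 * 42^(-1) mod 53 = 38

j = 38 (mod 53)


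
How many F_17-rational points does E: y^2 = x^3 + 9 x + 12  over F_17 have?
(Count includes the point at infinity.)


For each x in F_17, count y with y^2 = x^3 + 9 x + 12 mod 17:
  x = 2: RHS = 4, y in [2, 15]  -> 2 point(s)
  x = 3: RHS = 15, y in [7, 10]  -> 2 point(s)
  x = 8: RHS = 1, y in [1, 16]  -> 2 point(s)
  x = 14: RHS = 9, y in [3, 14]  -> 2 point(s)
  x = 16: RHS = 2, y in [6, 11]  -> 2 point(s)
Affine points: 10. Add the point at infinity: total = 11.

#E(F_17) = 11


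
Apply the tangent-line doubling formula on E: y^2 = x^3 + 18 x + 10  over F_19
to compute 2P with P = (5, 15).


Doubling: s = (3 x1^2 + a) / (2 y1)
s = (3*5^2 + 18) / (2*15) mod 19 = 5
x3 = s^2 - 2 x1 mod 19 = 5^2 - 2*5 = 15
y3 = s (x1 - x3) - y1 mod 19 = 5 * (5 - 15) - 15 = 11

2P = (15, 11)


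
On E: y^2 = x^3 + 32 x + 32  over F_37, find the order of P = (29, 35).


Compute successive multiples of P until we hit O:
  1P = (29, 35)
  2P = (7, 28)
  3P = (5, 13)
  4P = (19, 5)
  5P = (35, 21)
  6P = (36, 6)
  7P = (2, 17)
  8P = (27, 28)
  ... (continuing to 31P)
  31P = O

ord(P) = 31


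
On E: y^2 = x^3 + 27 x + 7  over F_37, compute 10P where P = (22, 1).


k = 10 = 1010_2 (binary, LSB first: 0101)
Double-and-add from P = (22, 1):
  bit 0 = 0: acc unchanged = O
  bit 1 = 1: acc = O + (21, 17) = (21, 17)
  bit 2 = 0: acc unchanged = (21, 17)
  bit 3 = 1: acc = (21, 17) + (16, 24) = (36, 4)

10P = (36, 4)


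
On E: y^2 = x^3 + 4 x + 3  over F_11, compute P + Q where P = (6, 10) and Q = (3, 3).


P != Q, so use the chord formula.
s = (y2 - y1) / (x2 - x1) = (4) / (8) mod 11 = 6
x3 = s^2 - x1 - x2 mod 11 = 6^2 - 6 - 3 = 5
y3 = s (x1 - x3) - y1 mod 11 = 6 * (6 - 5) - 10 = 7

P + Q = (5, 7)


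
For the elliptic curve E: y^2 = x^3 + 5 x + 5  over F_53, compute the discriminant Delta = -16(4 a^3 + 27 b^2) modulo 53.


4 a^3 + 27 b^2 = 4*5^3 + 27*5^2 = 500 + 675 = 1175
Delta = -16 * (1175) = -18800
Delta mod 53 = 15

Delta = 15 (mod 53)


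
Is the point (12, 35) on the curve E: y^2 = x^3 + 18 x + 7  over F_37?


Check whether y^2 = x^3 + 18 x + 7 (mod 37) for (x, y) = (12, 35).
LHS: y^2 = 35^2 mod 37 = 4
RHS: x^3 + 18 x + 7 = 12^3 + 18*12 + 7 mod 37 = 27
LHS != RHS

No, not on the curve


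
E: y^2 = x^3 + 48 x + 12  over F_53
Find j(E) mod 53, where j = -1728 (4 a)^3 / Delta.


Delta = -16(4 a^3 + 27 b^2) mod 53 = 11
-1728 * (4 a)^3 = -1728 * (4*48)^3 mod 53 = 10
j = 10 * 11^(-1) mod 53 = 25

j = 25 (mod 53)


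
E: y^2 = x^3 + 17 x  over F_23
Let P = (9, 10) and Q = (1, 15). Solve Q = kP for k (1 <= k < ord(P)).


Enumerate multiples of P until we hit Q = (1, 15):
  1P = (9, 10)
  2P = (13, 7)
  3P = (3, 20)
  4P = (1, 15)
Match found at i = 4.

k = 4


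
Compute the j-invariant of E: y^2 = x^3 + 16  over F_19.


Delta = -16(4 a^3 + 27 b^2) mod 19 = 7
-1728 * (4 a)^3 = -1728 * (4*0)^3 mod 19 = 0
j = 0 * 7^(-1) mod 19 = 0

j = 0 (mod 19)


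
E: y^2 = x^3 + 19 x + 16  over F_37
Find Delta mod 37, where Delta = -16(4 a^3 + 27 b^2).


4 a^3 + 27 b^2 = 4*19^3 + 27*16^2 = 27436 + 6912 = 34348
Delta = -16 * (34348) = -549568
Delta mod 37 = 30

Delta = 30 (mod 37)


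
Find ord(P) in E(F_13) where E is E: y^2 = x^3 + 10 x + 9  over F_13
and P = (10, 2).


Compute successive multiples of P until we hit O:
  1P = (10, 2)
  2P = (3, 1)
  3P = (4, 10)
  4P = (8, 4)
  5P = (9, 10)
  6P = (6, 5)
  7P = (0, 10)
  8P = (0, 3)
  ... (continuing to 15P)
  15P = O

ord(P) = 15


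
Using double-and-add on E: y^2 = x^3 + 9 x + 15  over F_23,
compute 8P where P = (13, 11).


k = 8 = 1000_2 (binary, LSB first: 0001)
Double-and-add from P = (13, 11):
  bit 0 = 0: acc unchanged = O
  bit 1 = 0: acc unchanged = O
  bit 2 = 0: acc unchanged = O
  bit 3 = 1: acc = O + (6, 20) = (6, 20)

8P = (6, 20)


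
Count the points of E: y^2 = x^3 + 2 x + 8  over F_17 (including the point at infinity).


For each x in F_17, count y with y^2 = x^3 + 2 x + 8 mod 17:
  x = 0: RHS = 8, y in [5, 12]  -> 2 point(s)
  x = 6: RHS = 15, y in [7, 10]  -> 2 point(s)
  x = 7: RHS = 8, y in [5, 12]  -> 2 point(s)
  x = 8: RHS = 9, y in [3, 14]  -> 2 point(s)
  x = 10: RHS = 8, y in [5, 12]  -> 2 point(s)
  x = 11: RHS = 1, y in [1, 16]  -> 2 point(s)
  x = 12: RHS = 9, y in [3, 14]  -> 2 point(s)
  x = 13: RHS = 4, y in [2, 15]  -> 2 point(s)
  x = 14: RHS = 9, y in [3, 14]  -> 2 point(s)
  x = 15: RHS = 13, y in [8, 9]  -> 2 point(s)
Affine points: 20. Add the point at infinity: total = 21.

#E(F_17) = 21


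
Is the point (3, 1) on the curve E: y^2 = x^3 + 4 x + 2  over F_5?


Check whether y^2 = x^3 + 4 x + 2 (mod 5) for (x, y) = (3, 1).
LHS: y^2 = 1^2 mod 5 = 1
RHS: x^3 + 4 x + 2 = 3^3 + 4*3 + 2 mod 5 = 1
LHS = RHS

Yes, on the curve


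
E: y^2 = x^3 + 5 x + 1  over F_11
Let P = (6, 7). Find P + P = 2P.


Doubling: s = (3 x1^2 + a) / (2 y1)
s = (3*6^2 + 5) / (2*7) mod 11 = 1
x3 = s^2 - 2 x1 mod 11 = 1^2 - 2*6 = 0
y3 = s (x1 - x3) - y1 mod 11 = 1 * (6 - 0) - 7 = 10

2P = (0, 10)


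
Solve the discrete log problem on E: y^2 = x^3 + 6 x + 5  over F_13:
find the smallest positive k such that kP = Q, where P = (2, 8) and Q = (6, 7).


Enumerate multiples of P until we hit Q = (6, 7):
  1P = (2, 8)
  2P = (6, 7)
Match found at i = 2.

k = 2


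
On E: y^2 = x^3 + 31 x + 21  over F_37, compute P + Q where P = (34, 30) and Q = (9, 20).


P != Q, so use the chord formula.
s = (y2 - y1) / (x2 - x1) = (27) / (12) mod 37 = 30
x3 = s^2 - x1 - x2 mod 37 = 30^2 - 34 - 9 = 6
y3 = s (x1 - x3) - y1 mod 37 = 30 * (34 - 6) - 30 = 33

P + Q = (6, 33)


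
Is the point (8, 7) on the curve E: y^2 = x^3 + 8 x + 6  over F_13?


Check whether y^2 = x^3 + 8 x + 6 (mod 13) for (x, y) = (8, 7).
LHS: y^2 = 7^2 mod 13 = 10
RHS: x^3 + 8 x + 6 = 8^3 + 8*8 + 6 mod 13 = 10
LHS = RHS

Yes, on the curve


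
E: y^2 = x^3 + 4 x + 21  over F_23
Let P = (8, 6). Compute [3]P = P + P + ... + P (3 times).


k = 3 = 11_2 (binary, LSB first: 11)
Double-and-add from P = (8, 6):
  bit 0 = 1: acc = O + (8, 6) = (8, 6)
  bit 1 = 1: acc = (8, 6) + (8, 17) = O

3P = O


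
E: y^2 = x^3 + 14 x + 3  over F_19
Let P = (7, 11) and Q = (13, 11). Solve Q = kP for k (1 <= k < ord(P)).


Enumerate multiples of P until we hit Q = (13, 11):
  1P = (7, 11)
  2P = (14, 6)
  3P = (2, 18)
  4P = (15, 4)
  5P = (4, 3)
  6P = (13, 11)
Match found at i = 6.

k = 6


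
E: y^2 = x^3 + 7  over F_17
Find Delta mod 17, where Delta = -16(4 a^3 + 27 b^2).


4 a^3 + 27 b^2 = 4*0^3 + 27*7^2 = 0 + 1323 = 1323
Delta = -16 * (1323) = -21168
Delta mod 17 = 14

Delta = 14 (mod 17)


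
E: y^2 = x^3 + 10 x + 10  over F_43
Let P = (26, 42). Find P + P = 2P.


Doubling: s = (3 x1^2 + a) / (2 y1)
s = (3*26^2 + 10) / (2*42) mod 43 = 13
x3 = s^2 - 2 x1 mod 43 = 13^2 - 2*26 = 31
y3 = s (x1 - x3) - y1 mod 43 = 13 * (26 - 31) - 42 = 22

2P = (31, 22)


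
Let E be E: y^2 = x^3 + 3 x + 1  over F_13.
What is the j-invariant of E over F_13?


Delta = -16(4 a^3 + 27 b^2) mod 13 = 11
-1728 * (4 a)^3 = -1728 * (4*3)^3 mod 13 = 12
j = 12 * 11^(-1) mod 13 = 7

j = 7 (mod 13)
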